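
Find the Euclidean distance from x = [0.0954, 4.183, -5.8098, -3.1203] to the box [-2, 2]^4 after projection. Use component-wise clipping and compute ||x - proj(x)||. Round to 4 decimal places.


Project each component onto [-2, 2].
clip(0.0954) = 0.0954, clip(4.183) = 2.0, clip(-5.8098) = -2.0, clip(-3.1203) = -2.0
Projection = [0.0954, 2.0, -2.0, -2.0]
Squared diffs: [0.0, 4.7655, 14.5146, 1.2551]
Distance = sqrt(20.5352) = 4.5316


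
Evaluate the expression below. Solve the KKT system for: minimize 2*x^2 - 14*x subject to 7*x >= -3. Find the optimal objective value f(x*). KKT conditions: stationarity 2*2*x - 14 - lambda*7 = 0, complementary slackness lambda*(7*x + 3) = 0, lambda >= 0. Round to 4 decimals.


Step 1: Try lambda = 0 (constraint inactive).
Stationarity: 2*2*x - 14 = 0
x* = 14/(2*2) = 3.5
Check constraint: 7*3.5 = 24.5 >= -3 -- satisfied.
Step 2: Compute optimal value.
f(x*) = 2*3.5^2 - 14*3.5 = -24.5


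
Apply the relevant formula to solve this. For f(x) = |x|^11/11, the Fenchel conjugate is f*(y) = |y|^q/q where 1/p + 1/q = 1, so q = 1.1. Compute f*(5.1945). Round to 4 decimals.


The conjugate exponent q satisfies 1/p + 1/q = 1.
p = 11, so q = 11/(11 - 1) = 1.1
|y|^q = 5.1945^1.1 = 6.1249
f*(5.1945) = 6.1249 / 1.1 = 5.5681


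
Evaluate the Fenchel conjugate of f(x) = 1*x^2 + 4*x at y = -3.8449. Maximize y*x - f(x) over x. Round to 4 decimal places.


f*(y) = sup_x {y*x - a*x^2 - b*x} = sup_x {(y-b)*x - a*x^2}
FOC: (y - b) - 2a*x = 0 => x* = (y - b)/(2a)
x* = (-3.8449 - 4)/(2*1) = -3.9225
f*(-3.8449) = (y-b)^2/(4a) = (-3.8449 - 4)^2/(4*1)
= 61.5425/4 = 15.3856


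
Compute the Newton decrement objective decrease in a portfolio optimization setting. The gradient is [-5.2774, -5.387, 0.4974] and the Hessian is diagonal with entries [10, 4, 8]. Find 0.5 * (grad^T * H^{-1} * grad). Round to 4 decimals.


Step 1: H is diagonal, so H^(-1) * g = [-0.5277, -1.3468, 0.0622].
Step 2: g^T H^(-1) g = sum_i g_i^2 / H_ii
  = (-5.2774)^2/10 + (-5.387)^2/4 + (0.4974)^2/8
  = 2.7851 + 7.2549 + 0.0309 = 10.071
Step 3: Objective decrease = 0.5 * g^T H^(-1) g = 5.0355


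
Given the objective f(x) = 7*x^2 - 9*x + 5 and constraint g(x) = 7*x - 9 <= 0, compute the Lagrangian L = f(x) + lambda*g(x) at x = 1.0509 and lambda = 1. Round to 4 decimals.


Step 1: Evaluate f(x).
f(1.0509) = 7*1.0509^2 - 9*1.0509 + 5 = 3.2726
Step 2: Evaluate g(x).
g(1.0509) = 7*1.0509 - 9 = -1.6437
Step 3: Compute Lagrangian.
L = 3.2726 + 1*-1.6437 = 1.6289


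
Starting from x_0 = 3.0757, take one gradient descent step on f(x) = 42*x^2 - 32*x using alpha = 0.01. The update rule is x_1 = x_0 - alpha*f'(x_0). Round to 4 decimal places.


We compute the gradient at x_0 and apply the update.
f'(x) = 84*x - 32
f'(3.0757) = 84*3.0757 - 32 = 226.3588
x_1 = 3.0757 - 0.01*226.3588 = 0.8121


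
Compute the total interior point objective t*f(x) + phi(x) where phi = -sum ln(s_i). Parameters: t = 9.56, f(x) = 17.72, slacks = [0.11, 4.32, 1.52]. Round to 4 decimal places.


Step 1: Compute log-barrier.
ln values: [-2.2073, 1.4633, 0.4187]
phi = -(-2.2073 + 1.4633 + 0.4187) = 0.3253
Step 2: Compute augmented objective.
t*f(x) = 9.56*17.72 = 169.4032
Total = 169.4032 + 0.3253 = 169.7285


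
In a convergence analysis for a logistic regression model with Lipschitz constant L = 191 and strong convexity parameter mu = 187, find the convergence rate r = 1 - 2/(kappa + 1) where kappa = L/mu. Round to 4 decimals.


Step 1: Compute the condition number.
kappa = L/mu = 191/187 = 1.0214
Step 2: Compute the convergence rate.
r = 1 - 2/(kappa + 1) = 1 - 2*mu/(L + mu) = (L - mu)/(L + mu) = 4/378 = 0.0106


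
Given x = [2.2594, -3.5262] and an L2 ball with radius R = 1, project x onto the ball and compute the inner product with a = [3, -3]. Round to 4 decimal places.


Step 1: Compute ||x|| (intermediates to 6 decimals).
||x|| = sqrt(2.2594^2 + (-3.5262)^2) = 4.187956
Step 2: Project.
Since ||x|| > R, scale = R/||x|| = 1/4.187956 = 0.23878, proj(x) = scale * x
proj(x) = [0.5395, -0.841986]
Step 3: Dot product.
a^T * proj(x) = 3*0.5395 - 3*(-0.841986) = 4.1445


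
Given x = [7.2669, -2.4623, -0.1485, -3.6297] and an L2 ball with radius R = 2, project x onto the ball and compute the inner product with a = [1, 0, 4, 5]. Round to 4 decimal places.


Step 1: Compute ||x|| (intermediates to 6 decimals).
||x|| = sqrt(7.2669^2 + (-2.4623)^2 + (-0.1485)^2 + (-3.6297)^2) = 8.48926
Step 2: Project.
Since ||x|| > R, scale = R/||x|| = 2/8.48926 = 0.235592, proj(x) = scale * x
proj(x) = [1.712024, -0.580098, -0.034985, -0.855128]
Step 3: Dot product.
a^T * proj(x) = 1*1.712024 + 0*(-0.580098) + 4*(-0.034985) + 5*(-0.855128) = -2.7036


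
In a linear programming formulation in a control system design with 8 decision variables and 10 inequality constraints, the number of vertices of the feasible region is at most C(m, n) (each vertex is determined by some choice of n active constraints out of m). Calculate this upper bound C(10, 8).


Each vertex corresponds to some choice of n active constraints out of m, so the number of vertices is at most C(m, n) = m! / (n!(m-n)!).
m = 10, n = 8
Numerator: 10 * 9 * 8 * 7 * 6 * 5 * 4 * 3
Denominator: 8! = 40320
C(10, 8) = 45


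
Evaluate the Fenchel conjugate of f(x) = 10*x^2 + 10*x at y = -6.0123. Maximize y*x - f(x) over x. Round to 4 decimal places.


f*(y) = sup_x {y*x - a*x^2 - b*x} = sup_x {(y-b)*x - a*x^2}
FOC: (y - b) - 2a*x = 0 => x* = (y - b)/(2a)
x* = (-6.0123 - 10)/(2*10) = -0.8006
f*(-6.0123) = (y-b)^2/(4a) = (-6.0123 - 10)^2/(4*10)
= 256.3938/40 = 6.4098


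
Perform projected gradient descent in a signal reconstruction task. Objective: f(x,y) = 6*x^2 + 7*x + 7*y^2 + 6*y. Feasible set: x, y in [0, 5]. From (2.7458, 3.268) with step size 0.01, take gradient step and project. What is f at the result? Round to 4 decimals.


Step 1: Compute gradient at (2.7458, 3.268).
grad_x = 2*6*2.7458 + 7 = 39.9496
grad_y = 2*7*3.268 + 6 = 51.752
Step 2: Gradient step.
x_raw = 2.7458 - 0.01*39.9496 = 2.3463
y_raw = 3.268 - 0.01*51.752 = 2.7505
Step 3: Project onto [0, 5].
x_proj = clip(2.3463) = 2.3463
y_proj = clip(2.7505) = 2.7505
Step 4: Evaluate f.
f(2.3463, 2.7505) = 118.9138


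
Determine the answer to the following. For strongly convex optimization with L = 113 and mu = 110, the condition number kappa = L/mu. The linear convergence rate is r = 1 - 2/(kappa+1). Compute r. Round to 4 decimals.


Step 1: Compute the condition number.
kappa = L/mu = 113/110 = 1.0273
Step 2: Compute the convergence rate.
r = 1 - 2/(kappa + 1) = 1 - 2*mu/(L + mu) = (L - mu)/(L + mu) = 3/223 = 0.0135


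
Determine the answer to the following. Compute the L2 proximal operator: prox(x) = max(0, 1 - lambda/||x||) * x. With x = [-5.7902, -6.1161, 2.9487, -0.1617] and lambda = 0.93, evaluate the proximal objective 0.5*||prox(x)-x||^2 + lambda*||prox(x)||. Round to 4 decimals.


Step 1: Compute ||x||.
||x|| = 8.9249
Step 2: Compute scaling factor.
scale = max(0, 1 - 0.93/8.9249) = 0.8958
Step 3: prox(x) = [-5.1868, -5.4788, 2.6414, -0.1449]
||prox(x)|| = 7.9949
Step 4: Proximal objective.
0.5*||prox-x||^2 = 0.4325
lambda*||prox|| = 7.4353
Total = 7.8677


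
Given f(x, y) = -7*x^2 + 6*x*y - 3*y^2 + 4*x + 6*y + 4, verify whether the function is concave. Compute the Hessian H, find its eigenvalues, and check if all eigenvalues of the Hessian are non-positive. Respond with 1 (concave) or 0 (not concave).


The Hessian of f(x,y) = -7*x^2 + 6*x*y - 3*y^2 + 4*x + 6*y + 4 is:
H = [[-14, 6], [6, -6]]
Trace = -14 - 6 = -20
Determinant = -14*-6 - (6)^2 = 48
Discriminant = (-20)^2 - 4*48 = 208.0
Eigenvalues: lambda_1 = -17.2111, lambda_2 = -2.7889
The function is concave.

1


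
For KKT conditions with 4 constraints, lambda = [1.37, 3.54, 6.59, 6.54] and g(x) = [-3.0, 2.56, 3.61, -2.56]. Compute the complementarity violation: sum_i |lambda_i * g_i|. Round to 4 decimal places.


KKT complementary slackness check:
lambda_1 * g_1 = 1.37 * -3.0 = -4.11
lambda_2 * g_2 = 3.54 * 2.56 = 9.0624
lambda_3 * g_3 = 6.59 * 3.61 = 23.7899
lambda_4 * g_4 = 6.54 * -2.56 = -16.7424
Total violation = 4.11 + 9.0624 + 23.7899 + 16.7424 = 53.7047


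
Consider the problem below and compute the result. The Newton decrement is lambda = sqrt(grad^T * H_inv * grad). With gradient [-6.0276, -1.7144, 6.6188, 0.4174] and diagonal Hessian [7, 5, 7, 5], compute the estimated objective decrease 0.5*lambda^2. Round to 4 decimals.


Step 1: H is diagonal, so H^(-1) * g = [-0.8611, -0.3429, 0.9455, 0.0835].
Step 2: g^T H^(-1) g = sum_i g_i^2 / H_ii
  = (-6.0276)^2/7 + (-1.7144)^2/5 + (6.6188)^2/7 + (0.4174)^2/5
  = 5.1903 + 0.5878 + 6.2584 + 0.0348 = 12.0713
Step 3: Objective decrease = 0.5 * g^T H^(-1) g = 6.0357


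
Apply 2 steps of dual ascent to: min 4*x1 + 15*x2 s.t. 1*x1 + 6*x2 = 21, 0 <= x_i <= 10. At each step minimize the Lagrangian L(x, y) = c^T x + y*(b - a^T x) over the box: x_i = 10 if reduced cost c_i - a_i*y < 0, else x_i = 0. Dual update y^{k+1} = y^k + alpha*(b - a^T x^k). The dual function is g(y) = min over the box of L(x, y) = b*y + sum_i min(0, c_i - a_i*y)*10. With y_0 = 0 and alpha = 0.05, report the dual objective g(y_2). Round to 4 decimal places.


Dual ascent for LP: min 4*x1 + 15*x2, 1*x1 + 6*x2 = 21, 0 <= x_i <= 10
Step 1: y^k = 0.0, reduced costs: (4.0, 15.0)
  x^k = (0.0, 0.0), subgradient = b - a^T x = 21.0
  y^{k+1} = 0.0 + 0.05*21.0 = 1.05
Step 2: y^k = 1.05, reduced costs: (2.95, 8.7)
  x^k = (0.0, 0.0), subgradient = b - a^T x = 21.0
  y^{k+1} = 1.05 + 0.05*21.0 = 2.1
Dual objective at y_2 = 2.1: reduced costs (1.9, 2.4), box minimizer x = (0.0, 0.0)
g(y_2) = b*y + (c1 - a1*y)*x1 + (c2 - a2*y)*x2 = 21*2.1 + 1.9*0.0 + 2.4*0.0 = 44.1 + 0.0 + 0.0 = 44.1


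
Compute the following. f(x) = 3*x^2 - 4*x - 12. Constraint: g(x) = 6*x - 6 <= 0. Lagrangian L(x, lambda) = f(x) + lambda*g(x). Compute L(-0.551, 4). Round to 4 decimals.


Step 1: Evaluate f(x).
f(-0.551) = 3*(-0.551)^2 - 4*(-0.551) - 12 = -8.8852
Step 2: Evaluate g(x).
g(-0.551) = 6*-0.551 - 6 = -9.306
Step 3: Compute Lagrangian.
L = -8.8852 + 4*-9.306 = -46.1092


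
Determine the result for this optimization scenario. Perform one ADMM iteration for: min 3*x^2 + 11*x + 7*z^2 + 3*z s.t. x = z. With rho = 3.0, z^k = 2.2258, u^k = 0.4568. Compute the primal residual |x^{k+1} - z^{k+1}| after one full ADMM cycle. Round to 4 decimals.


ADMM iteration with rho = 3.0, z^k = 2.2258, u^k = 0.4568
Step 1: x-update.
Minimize 3*x^2 + 11*x + (3.0/2)*(x - 2.2258 + 0.4568)^2
FOC: (2*3 + 3.0)*x = -11 + 3.0*(2.2258 - 0.4568)
x^{k+1} = -0.6326
Step 2: z-update.
Minimize 7*z^2 + 3*z + (3.0/2)*(-0.6326 - z + 0.4568)^2
FOC: (2*7 + 3.0)*z = -3 + 3.0*(-0.6326 + 0.4568)
z^{k+1} = -0.2075
Step 3: u-update.
u^{k+1} = 0.4568 - 0.6326 + 0.2075 = 0.0317
Step 4: Primal residual = |-0.6326 + 0.2075| = 0.4251


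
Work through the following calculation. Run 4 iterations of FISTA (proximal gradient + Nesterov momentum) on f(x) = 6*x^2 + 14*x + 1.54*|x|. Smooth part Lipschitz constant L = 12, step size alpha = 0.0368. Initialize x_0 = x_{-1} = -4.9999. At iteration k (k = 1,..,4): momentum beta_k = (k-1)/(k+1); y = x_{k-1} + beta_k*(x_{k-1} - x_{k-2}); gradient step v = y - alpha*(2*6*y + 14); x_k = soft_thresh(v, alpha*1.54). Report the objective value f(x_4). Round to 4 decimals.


FISTA on f(x) = 6*x^2 + 14*x + 1.54*|x|
L = 12, alpha = 0.0368
Iteration 1: beta = 0.0, y = -4.9999 + 0.0*(-4.9999 + 4.9999) = -4.9999
  grad(y) = -45.9988, v = y - alpha*grad = -3.3071
  prox(v) = soft_thresh(-3.3071, 0.0567) = -3.2505
Iteration 2: beta = 0.3333, y = -3.2505 + 0.3333*(-3.2505 + 4.9999) = -2.6673
  grad(y) = -18.008, v = y - alpha*grad = -2.0046
  prox(v) = soft_thresh(-2.0046, 0.0567) = -1.948
Iteration 3: beta = 0.5, y = -1.948 + 0.5*(-1.948 + 3.2505) = -1.2967
  grad(y) = -1.5605, v = y - alpha*grad = -1.2393
  prox(v) = soft_thresh(-1.2393, 0.0567) = -1.1826
Iteration 4: beta = 0.6, y = -1.1826 + 0.6*(-1.1826 + 1.948) = -0.7234
  grad(y) = 5.3192, v = y - alpha*grad = -0.9191
  prox(v) = soft_thresh(-0.9191, 0.0567) = -0.8625
f(x_4) = 6*(-0.8625)^2 + 14*(-0.8625) + 1.54*|-0.8625| = -6.2833


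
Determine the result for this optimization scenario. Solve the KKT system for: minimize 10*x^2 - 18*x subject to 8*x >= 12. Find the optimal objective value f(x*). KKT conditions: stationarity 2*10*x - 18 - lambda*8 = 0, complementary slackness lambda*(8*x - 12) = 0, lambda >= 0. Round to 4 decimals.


Step 1: Try lambda = 0 (constraint inactive).
x_unc = 18/(2*10) = 0.9
Check: 8*0.9 = 7.2 < 12 -- violated!
Step 2: Constraint must be active: 8*x = 12
x* = 12/8 = 1.5
lambda = (2*10*1.5 - 18)/8 = 1.5
Step 3: Compute optimal value.
f(x*) = 10*1.5^2 - 18*1.5 = -4.5


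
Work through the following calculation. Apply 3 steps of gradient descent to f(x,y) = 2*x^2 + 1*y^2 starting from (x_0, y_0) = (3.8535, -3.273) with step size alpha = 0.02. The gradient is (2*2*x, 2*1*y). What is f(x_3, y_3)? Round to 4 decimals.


Gradient descent on f(x,y) = 2*x^2 + 1*y^2.
Starting point: (3.8535, -3.273), alpha = 0.02
Step 1: grad_x = 2*2*3.8535 = 15.414, grad_y = 2*1*-3.273 = -6.546
  x_1 = 3.8535 - 0.02*15.414 = 3.5452
  y_1 = -3.273 - 0.02*-6.546 = -3.1421
Step 2: grad_x = 2*2*3.5452 = 14.1809, grad_y = 2*1*-3.1421 = -6.2842
  x_2 = 3.5452 - 0.02*14.1809 = 3.2616
  y_2 = -3.1421 - 0.02*-6.2842 = -3.0164
Step 3: grad_x = 2*2*3.2616 = 13.0464, grad_y = 2*1*-3.0164 = -6.0328
  x_3 = 3.2616 - 0.02*13.0464 = 3.0007
  y_3 = -3.0164 - 0.02*-6.0328 = -2.8957
f(3.0007, -2.8957) = 2*3.0007^2 + 1*(-2.8957)^2 = 26.3934


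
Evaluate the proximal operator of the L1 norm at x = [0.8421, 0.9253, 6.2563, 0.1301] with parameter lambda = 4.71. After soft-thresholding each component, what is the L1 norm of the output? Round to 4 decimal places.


Soft-thresholding with lambda = 4.71:
prox(0.8421) = sign(0.8421)*max(|0.8421| - 4.71, 0) = 0.0
prox(0.9253) = sign(0.9253)*max(|0.9253| - 4.71, 0) = 0.0
prox(6.2563) = sign(6.2563)*max(|6.2563| - 4.71, 0) = 1.5463
prox(0.1301) = sign(0.1301)*max(|0.1301| - 4.71, 0) = 0.0
prox(x) = [0.0, 0.0, 1.5463, 0.0]
||prox(x)||_1 = 0.0 + 0.0 + 1.5463 + 0.0 = 1.5463


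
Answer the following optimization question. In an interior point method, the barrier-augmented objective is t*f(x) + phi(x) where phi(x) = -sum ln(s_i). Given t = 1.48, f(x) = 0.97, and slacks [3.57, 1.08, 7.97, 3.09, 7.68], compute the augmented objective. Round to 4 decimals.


Step 1: Compute log-barrier.
ln values: [1.2726, 0.077, 2.0757, 1.1282, 2.0386]
phi = -(1.2726 + 0.077 + 2.0757 + 1.1282 + 2.0386) = -6.592
Step 2: Compute augmented objective.
t*f(x) = 1.48*0.97 = 1.4356
Total = 1.4356 - 6.592 = -5.1564


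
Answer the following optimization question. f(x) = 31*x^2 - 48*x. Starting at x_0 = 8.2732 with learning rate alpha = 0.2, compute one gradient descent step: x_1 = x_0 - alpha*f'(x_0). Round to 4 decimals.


We compute the gradient at x_0 and apply the update.
f'(x) = 62*x - 48
f'(8.2732) = 62*8.2732 - 48 = 464.9384
x_1 = 8.2732 - 0.2*464.9384 = -84.7145


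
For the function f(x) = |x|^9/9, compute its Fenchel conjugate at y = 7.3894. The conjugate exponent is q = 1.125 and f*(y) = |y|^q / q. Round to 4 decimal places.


The conjugate exponent q satisfies 1/p + 1/q = 1.
p = 9, so q = 9/(9 - 1) = 1.125
|y|^q = 7.3894^1.125 = 9.4882
f*(7.3894) = 9.4882 / 1.125 = 8.434


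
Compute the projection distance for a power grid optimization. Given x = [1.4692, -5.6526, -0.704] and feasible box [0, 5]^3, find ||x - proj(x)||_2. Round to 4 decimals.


Project each component onto [0, 5].
clip(1.4692) = 1.4692, clip(-5.6526) = 0.0, clip(-0.704) = 0.0
Projection = [1.4692, 0.0, 0.0]
Squared diffs: [0.0, 31.9519, 0.4956]
Distance = sqrt(32.4475) = 5.6963


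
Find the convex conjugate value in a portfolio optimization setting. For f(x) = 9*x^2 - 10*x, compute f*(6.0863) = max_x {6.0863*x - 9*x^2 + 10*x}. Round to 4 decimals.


f*(y) = sup_x {y*x - a*x^2 - b*x} = sup_x {(y-b)*x - a*x^2}
FOC: (y - b) - 2a*x = 0 => x* = (y - b)/(2a)
x* = (6.0863 + 10)/(2*9) = 0.8937
f*(6.0863) = (y-b)^2/(4a) = (6.0863 + 10)^2/(4*9)
= 258.769/36 = 7.188


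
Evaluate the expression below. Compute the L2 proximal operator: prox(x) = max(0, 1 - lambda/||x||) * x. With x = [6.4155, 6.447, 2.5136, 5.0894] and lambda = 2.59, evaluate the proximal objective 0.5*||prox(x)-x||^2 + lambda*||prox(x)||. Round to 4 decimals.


Step 1: Compute ||x||.
||x|| = 10.7211
Step 2: Compute scaling factor.
scale = max(0, 1 - 2.59/10.7211) = 0.7584
Step 3: prox(x) = [4.8656, 4.8895, 1.9064, 3.8599]
||prox(x)|| = 8.1311
Step 4: Proximal objective.
0.5*||prox-x||^2 = 3.3541
lambda*||prox|| = 21.0595
Total = 24.4137


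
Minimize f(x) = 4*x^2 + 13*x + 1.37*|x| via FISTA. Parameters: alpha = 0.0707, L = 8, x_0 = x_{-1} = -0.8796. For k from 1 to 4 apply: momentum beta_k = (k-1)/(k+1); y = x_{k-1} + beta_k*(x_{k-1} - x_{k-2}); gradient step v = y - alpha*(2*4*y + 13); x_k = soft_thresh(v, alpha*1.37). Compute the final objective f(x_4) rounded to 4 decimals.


FISTA on f(x) = 4*x^2 + 13*x + 1.37*|x|
L = 8, alpha = 0.0707
Iteration 1: beta = 0.0, y = -0.8796 + 0.0*(-0.8796 + 0.8796) = -0.8796
  grad(y) = 5.9632, v = y - alpha*grad = -1.3012
  prox(v) = soft_thresh(-1.3012, 0.0969) = -1.2043
Iteration 2: beta = 0.3333, y = -1.2043 + 0.3333*(-1.2043 + 0.8796) = -1.3126
  grad(y) = 2.4993, v = y - alpha*grad = -1.4893
  prox(v) = soft_thresh(-1.4893, 0.0969) = -1.3924
Iteration 3: beta = 0.5, y = -1.3924 + 0.5*(-1.3924 + 1.2043) = -1.4865
  grad(y) = 1.1082, v = y - alpha*grad = -1.5648
  prox(v) = soft_thresh(-1.5648, 0.0969) = -1.468
Iteration 4: beta = 0.6, y = -1.468 + 0.6*(-1.468 + 1.3924) = -1.5133
  grad(y) = 0.8937, v = y - alpha*grad = -1.5765
  prox(v) = soft_thresh(-1.5765, 0.0969) = -1.4796
f(x_4) = 4*(-1.4796)^2 + 13*(-1.4796) + 1.37*|-1.4796| = -8.4509


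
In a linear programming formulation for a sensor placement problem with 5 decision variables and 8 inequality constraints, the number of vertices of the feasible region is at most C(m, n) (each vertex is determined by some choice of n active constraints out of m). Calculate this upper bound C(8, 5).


Each vertex corresponds to some choice of n active constraints out of m, so the number of vertices is at most C(m, n) = m! / (n!(m-n)!).
m = 8, n = 5
Numerator: 8 * 7 * 6 * 5 * 4
Denominator: 5! = 120
C(8, 5) = 56


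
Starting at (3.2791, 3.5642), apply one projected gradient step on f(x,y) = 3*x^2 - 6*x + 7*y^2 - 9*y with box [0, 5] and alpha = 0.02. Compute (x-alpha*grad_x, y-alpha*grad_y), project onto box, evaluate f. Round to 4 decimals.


Step 1: Compute gradient at (3.2791, 3.5642).
grad_x = 2*3*3.2791 - 6 = 13.6746
grad_y = 2*7*3.5642 - 9 = 40.8988
Step 2: Gradient step.
x_raw = 3.2791 - 0.02*13.6746 = 3.0056
y_raw = 3.5642 - 0.02*40.8988 = 2.7462
Step 3: Project onto [0, 5].
x_proj = clip(3.0056) = 3.0056
y_proj = clip(2.7462) = 2.7462
Step 4: Evaluate f.
f(3.0056, 2.7462) = 37.1436


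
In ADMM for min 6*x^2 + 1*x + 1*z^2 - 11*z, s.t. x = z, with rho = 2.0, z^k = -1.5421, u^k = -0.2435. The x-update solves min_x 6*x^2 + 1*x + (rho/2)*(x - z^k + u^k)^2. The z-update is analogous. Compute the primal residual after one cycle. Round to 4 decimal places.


ADMM iteration with rho = 2.0, z^k = -1.5421, u^k = -0.2435
Step 1: x-update.
Minimize 6*x^2 + 1*x + (2.0/2)*(x + 1.5421 - 0.2435)^2
FOC: (2*6 + 2.0)*x = -1 + 2.0*(-1.5421 + 0.2435)
x^{k+1} = -0.2569
Step 2: z-update.
Minimize 1*z^2 - 11*z + (2.0/2)*(-0.2569 - z - 0.2435)^2
FOC: (2*1 + 2.0)*z = 11 + 2.0*(-0.2569 - 0.2435)
z^{k+1} = 2.4998
Step 3: u-update.
u^{k+1} = -0.2435 - 0.2569 - 2.4998 = -3.0002
Step 4: Primal residual = |-0.2569 - 2.4998| = 2.7567


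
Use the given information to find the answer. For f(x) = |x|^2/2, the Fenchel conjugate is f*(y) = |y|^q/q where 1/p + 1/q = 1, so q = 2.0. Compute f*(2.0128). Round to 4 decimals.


The conjugate exponent q satisfies 1/p + 1/q = 1.
p = 2, so q = 2/(2 - 1) = 2.0
|y|^q = 2.0128^2.0 = 4.0514
f*(2.0128) = 4.0514 / 2.0 = 2.0257


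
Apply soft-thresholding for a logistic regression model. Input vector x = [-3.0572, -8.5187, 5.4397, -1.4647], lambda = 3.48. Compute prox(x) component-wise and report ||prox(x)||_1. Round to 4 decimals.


Soft-thresholding with lambda = 3.48:
prox(-3.0572) = sign(-3.0572)*max(|-3.0572| - 3.48, 0) = 0.0
prox(-8.5187) = sign(-8.5187)*max(|-8.5187| - 3.48, 0) = -5.0387
prox(5.4397) = sign(5.4397)*max(|5.4397| - 3.48, 0) = 1.9597
prox(-1.4647) = sign(-1.4647)*max(|-1.4647| - 3.48, 0) = 0.0
prox(x) = [0.0, -5.0387, 1.9597, 0.0]
||prox(x)||_1 = 0.0 + 5.0387 + 1.9597 + 0.0 = 6.9984


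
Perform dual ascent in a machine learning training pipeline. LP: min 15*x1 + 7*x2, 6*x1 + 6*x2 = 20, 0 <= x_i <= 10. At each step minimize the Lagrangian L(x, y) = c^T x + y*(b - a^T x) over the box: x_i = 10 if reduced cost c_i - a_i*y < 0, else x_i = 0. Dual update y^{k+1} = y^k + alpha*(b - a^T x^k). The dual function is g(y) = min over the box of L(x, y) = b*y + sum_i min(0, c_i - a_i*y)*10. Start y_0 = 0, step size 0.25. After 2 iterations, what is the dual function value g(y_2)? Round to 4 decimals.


Dual ascent for LP: min 15*x1 + 7*x2, 6*x1 + 6*x2 = 20, 0 <= x_i <= 10
Step 1: y^k = 0.0, reduced costs: (15.0, 7.0)
  x^k = (0.0, 0.0), subgradient = b - a^T x = 20.0
  y^{k+1} = 0.0 + 0.25*20.0 = 5.0
Step 2: y^k = 5.0, reduced costs: (-15.0, -23.0)
  x^k = (10.0, 10.0), subgradient = b - a^T x = -100.0
  y^{k+1} = 5.0 + 0.25*-100.0 = -20.0
Dual objective at y_2 = -20.0: reduced costs (135.0, 127.0), box minimizer x = (0.0, 0.0)
g(y_2) = b*y + (c1 - a1*y)*x1 + (c2 - a2*y)*x2 = 20*(-20.0) + 135.0*0.0 + 127.0*0.0 = -400.0 + 0.0 + 0.0 = -400.0


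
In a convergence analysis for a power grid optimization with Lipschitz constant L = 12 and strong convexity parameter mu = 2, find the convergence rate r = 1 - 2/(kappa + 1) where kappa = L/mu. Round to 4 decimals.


Step 1: Compute the condition number.
kappa = L/mu = 12/2 = 6.0
Step 2: Compute the convergence rate.
r = 1 - 2/(kappa + 1) = 1 - 2*mu/(L + mu) = (L - mu)/(L + mu) = 10/14 = 0.7143


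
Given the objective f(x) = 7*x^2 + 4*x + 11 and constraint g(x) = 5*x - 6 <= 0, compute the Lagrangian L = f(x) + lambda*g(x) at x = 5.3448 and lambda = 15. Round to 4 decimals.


Step 1: Evaluate f(x).
f(5.3448) = 7*5.3448^2 + 4*5.3448 + 11 = 232.3474
Step 2: Evaluate g(x).
g(5.3448) = 5*5.3448 - 6 = 20.724
Step 3: Compute Lagrangian.
L = 232.3474 + 15*20.724 = 543.2074


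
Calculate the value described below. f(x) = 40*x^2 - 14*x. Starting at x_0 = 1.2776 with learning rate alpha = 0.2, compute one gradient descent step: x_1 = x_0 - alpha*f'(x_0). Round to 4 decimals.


We compute the gradient at x_0 and apply the update.
f'(x) = 80*x - 14
f'(1.2776) = 80*1.2776 - 14 = 88.208
x_1 = 1.2776 - 0.2*88.208 = -16.364


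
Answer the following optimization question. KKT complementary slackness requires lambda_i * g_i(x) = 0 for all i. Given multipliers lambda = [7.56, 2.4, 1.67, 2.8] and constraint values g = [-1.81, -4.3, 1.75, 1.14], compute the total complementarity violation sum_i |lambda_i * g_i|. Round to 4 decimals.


KKT complementary slackness check:
lambda_1 * g_1 = 7.56 * -1.81 = -13.6836
lambda_2 * g_2 = 2.4 * -4.3 = -10.32
lambda_3 * g_3 = 1.67 * 1.75 = 2.9225
lambda_4 * g_4 = 2.8 * 1.14 = 3.192
Total violation = 13.6836 + 10.32 + 2.9225 + 3.192 = 30.1181


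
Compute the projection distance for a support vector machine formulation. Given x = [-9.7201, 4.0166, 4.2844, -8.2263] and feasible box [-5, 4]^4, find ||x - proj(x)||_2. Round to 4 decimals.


Project each component onto [-5, 4].
clip(-9.7201) = -5.0, clip(4.0166) = 4.0, clip(4.2844) = 4.0, clip(-8.2263) = -5.0
Projection = [-5.0, 4.0, 4.0, -5.0]
Squared diffs: [22.2793, 0.0003, 0.0809, 10.409]
Distance = sqrt(32.7695) = 5.7245


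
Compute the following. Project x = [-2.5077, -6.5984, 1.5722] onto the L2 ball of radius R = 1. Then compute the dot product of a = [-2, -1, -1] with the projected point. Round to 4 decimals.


Step 1: Compute ||x|| (intermediates to 6 decimals).
||x|| = sqrt((-2.5077)^2 + (-6.5984)^2 + 1.5722^2) = 7.231822
Step 2: Project.
Since ||x|| > R, scale = R/||x|| = 1/7.231822 = 0.138278, proj(x) = scale * x
proj(x) = [-0.34676, -0.912414, 0.217401]
Step 3: Dot product.
a^T * proj(x) = -2*(-0.34676) - 1*(-0.912414) - 1*0.217401 = 1.3885


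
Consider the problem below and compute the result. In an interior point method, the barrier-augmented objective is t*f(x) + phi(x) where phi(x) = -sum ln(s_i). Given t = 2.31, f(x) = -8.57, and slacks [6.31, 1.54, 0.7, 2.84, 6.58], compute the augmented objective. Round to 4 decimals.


Step 1: Compute log-barrier.
ln values: [1.8421, 0.4318, -0.3567, 1.0438, 1.884]
phi = -(1.8421 + 0.4318 - 0.3567 + 1.0438 + 1.884) = -4.8451
Step 2: Compute augmented objective.
t*f(x) = 2.31*-8.57 = -19.7967
Total = -19.7967 - 4.8451 = -24.6418


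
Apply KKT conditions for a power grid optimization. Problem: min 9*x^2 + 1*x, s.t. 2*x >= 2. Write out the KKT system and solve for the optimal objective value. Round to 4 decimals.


Step 1: Try lambda = 0 (constraint inactive).
x_unc = -1/(2*9) = -0.0556
Check: 2*-0.0556 = -0.1112 < 2 -- violated!
Step 2: Constraint must be active: 2*x = 2
x* = 2/2 = 1.0
lambda = (2*9*1.0 + 1)/2 = 9.5
Step 3: Compute optimal value.
f(x*) = 9*1.0^2 + 1*1.0 = 10.0


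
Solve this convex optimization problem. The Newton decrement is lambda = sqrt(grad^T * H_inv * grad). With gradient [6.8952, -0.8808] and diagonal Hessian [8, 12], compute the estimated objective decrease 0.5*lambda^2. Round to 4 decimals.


Step 1: H is diagonal, so H^(-1) * g = [0.8619, -0.0734].
Step 2: g^T H^(-1) g = sum_i g_i^2 / H_ii
  = (6.8952)^2/8 + (-0.8808)^2/12
  = 5.943 + 0.0647 = 6.0076
Step 3: Objective decrease = 0.5 * g^T H^(-1) g = 3.0038


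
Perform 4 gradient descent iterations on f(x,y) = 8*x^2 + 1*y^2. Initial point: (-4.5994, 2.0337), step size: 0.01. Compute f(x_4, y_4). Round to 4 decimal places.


Gradient descent on f(x,y) = 8*x^2 + 1*y^2.
Starting point: (-4.5994, 2.0337), alpha = 0.01
Step 1: grad_x = 2*8*-4.5994 = -73.5904, grad_y = 2*1*2.0337 = 4.0674
  x_1 = -4.5994 - 0.01*-73.5904 = -3.8635
  y_1 = 2.0337 - 0.01*4.0674 = 1.993
Step 2: grad_x = 2*8*-3.8635 = -61.8159, grad_y = 2*1*1.993 = 3.9861
  x_2 = -3.8635 - 0.01*-61.8159 = -3.2453
  y_2 = 1.993 - 0.01*3.9861 = 1.9532
Step 3: grad_x = 2*8*-3.2453 = -51.9254, grad_y = 2*1*1.9532 = 3.9063
  x_3 = -3.2453 - 0.01*-51.9254 = -2.7261
  y_3 = 1.9532 - 0.01*3.9063 = 1.9141
Step 4: grad_x = 2*8*-2.7261 = -43.6173, grad_y = 2*1*1.9141 = 3.8282
  x_4 = -2.7261 - 0.01*-43.6173 = -2.2899
  y_4 = 1.9141 - 0.01*3.8282 = 1.8758
f(-2.2899, 1.8758) = 8*(-2.2899)^2 + 1*1.8758^2 = 45.4682


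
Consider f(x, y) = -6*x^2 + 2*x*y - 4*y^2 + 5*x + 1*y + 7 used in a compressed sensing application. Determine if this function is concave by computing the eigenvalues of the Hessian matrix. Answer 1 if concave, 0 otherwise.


The Hessian of f(x,y) = -6*x^2 + 2*x*y - 4*y^2 + 5*x + 1*y + 7 is:
H = [[-12, 2], [2, -8]]
Trace = -12 - 8 = -20
Determinant = -12*-8 - (2)^2 = 92
Discriminant = (-20)^2 - 4*92 = 32.0
Eigenvalues: lambda_1 = -12.8284, lambda_2 = -7.1716
The function is concave.

1


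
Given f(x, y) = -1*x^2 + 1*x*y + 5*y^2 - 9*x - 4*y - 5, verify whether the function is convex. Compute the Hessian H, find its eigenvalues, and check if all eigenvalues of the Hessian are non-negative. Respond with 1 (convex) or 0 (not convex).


The Hessian of f(x,y) = -1*x^2 + 1*x*y + 5*y^2 - 9*x - 4*y - 5 is:
H = [[-2, 1], [1, 10]]
Trace = -2 + 10 = 8
Determinant = -2*10 - (1)^2 = -21
Discriminant = (8)^2 - 4*-21 = 148.0
Eigenvalues: lambda_1 = -2.0828, lambda_2 = 10.0828
The function is not convex.

0


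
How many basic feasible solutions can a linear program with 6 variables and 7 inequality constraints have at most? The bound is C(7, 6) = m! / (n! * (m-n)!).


Each vertex corresponds to some choice of n active constraints out of m, so the number of vertices is at most C(m, n) = m! / (n!(m-n)!).
m = 7, n = 6
Numerator: 7 * 6 * 5 * 4 * 3 * 2
Denominator: 6! = 720
C(7, 6) = 7


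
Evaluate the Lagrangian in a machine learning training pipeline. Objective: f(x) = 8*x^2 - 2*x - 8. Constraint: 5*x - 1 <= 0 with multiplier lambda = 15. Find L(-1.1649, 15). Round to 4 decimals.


Step 1: Evaluate f(x).
f(-1.1649) = 8*(-1.1649)^2 - 2*(-1.1649) - 8 = 5.1857
Step 2: Evaluate g(x).
g(-1.1649) = 5*-1.1649 - 1 = -6.8245
Step 3: Compute Lagrangian.
L = 5.1857 + 15*-6.8245 = -97.1818


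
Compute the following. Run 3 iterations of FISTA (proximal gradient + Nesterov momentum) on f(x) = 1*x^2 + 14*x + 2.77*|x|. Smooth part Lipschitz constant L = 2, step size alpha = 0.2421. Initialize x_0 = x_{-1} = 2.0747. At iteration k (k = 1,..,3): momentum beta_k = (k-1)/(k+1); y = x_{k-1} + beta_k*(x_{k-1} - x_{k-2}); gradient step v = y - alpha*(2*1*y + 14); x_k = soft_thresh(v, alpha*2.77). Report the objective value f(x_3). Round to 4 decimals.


FISTA on f(x) = 1*x^2 + 14*x + 2.77*|x|
L = 2, alpha = 0.2421
Iteration 1: beta = 0.0, y = 2.0747 + 0.0*(2.0747 - 2.0747) = 2.0747
  grad(y) = 18.1494, v = y - alpha*grad = -2.3193
  prox(v) = soft_thresh(-2.3193, 0.6706) = -1.6487
Iteration 2: beta = 0.3333, y = -1.6487 + 0.3333*(-1.6487 - 2.0747) = -2.8898
  grad(y) = 8.2205, v = y - alpha*grad = -4.8799
  prox(v) = soft_thresh(-4.8799, 0.6706) = -4.2093
Iteration 3: beta = 0.5, y = -4.2093 + 0.5*(-4.2093 + 1.6487) = -5.4897
  grad(y) = 3.0207, v = y - alpha*grad = -6.221
  prox(v) = soft_thresh(-6.221, 0.6706) = -5.5504
f(x_3) = 1*(-5.5504)^2 + 14*(-5.5504) + 2.77*|-5.5504| = -31.524


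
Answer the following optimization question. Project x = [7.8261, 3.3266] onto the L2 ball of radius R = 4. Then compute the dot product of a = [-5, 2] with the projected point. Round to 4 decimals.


Step 1: Compute ||x|| (intermediates to 6 decimals).
||x|| = sqrt(7.8261^2 + 3.3266^2) = 8.50377
Step 2: Project.
Since ||x|| > R, scale = R/||x|| = 4/8.50377 = 0.47038, proj(x) = scale * x
proj(x) = [3.681241, 1.564766]
Step 3: Dot product.
a^T * proj(x) = -5*3.681241 + 2*1.564766 = -15.2767


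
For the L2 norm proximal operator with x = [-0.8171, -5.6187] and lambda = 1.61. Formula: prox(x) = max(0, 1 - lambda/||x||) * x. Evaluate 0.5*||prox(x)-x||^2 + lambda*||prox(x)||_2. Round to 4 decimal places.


Step 1: Compute ||x||.
||x|| = 5.6778
Step 2: Compute scaling factor.
scale = max(0, 1 - 1.61/5.6778) = 0.7164
Step 3: prox(x) = [-0.5854, -4.0255]
||prox(x)|| = 4.0678
Step 4: Proximal objective.
0.5*||prox-x||^2 = 1.2961
lambda*||prox|| = 6.5492
Total = 7.8452


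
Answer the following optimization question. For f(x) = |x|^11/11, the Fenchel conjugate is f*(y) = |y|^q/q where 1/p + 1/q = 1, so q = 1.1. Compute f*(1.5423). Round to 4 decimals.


The conjugate exponent q satisfies 1/p + 1/q = 1.
p = 11, so q = 11/(11 - 1) = 1.1
|y|^q = 1.5423^1.1 = 1.6106
f*(1.5423) = 1.6106 / 1.1 = 1.4642


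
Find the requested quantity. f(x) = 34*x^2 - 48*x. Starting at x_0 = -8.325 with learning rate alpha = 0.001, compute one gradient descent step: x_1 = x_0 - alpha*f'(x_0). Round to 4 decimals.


We compute the gradient at x_0 and apply the update.
f'(x) = 68*x - 48
f'(-8.325) = 68*-8.325 - 48 = -614.1
x_1 = -8.325 - 0.001*-614.1 = -7.7109


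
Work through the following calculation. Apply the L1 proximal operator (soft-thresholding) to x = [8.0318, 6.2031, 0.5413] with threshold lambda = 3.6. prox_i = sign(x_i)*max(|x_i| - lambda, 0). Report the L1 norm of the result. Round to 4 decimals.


Soft-thresholding with lambda = 3.6:
prox(8.0318) = sign(8.0318)*max(|8.0318| - 3.6, 0) = 4.4318
prox(6.2031) = sign(6.2031)*max(|6.2031| - 3.6, 0) = 2.6031
prox(0.5413) = sign(0.5413)*max(|0.5413| - 3.6, 0) = 0.0
prox(x) = [4.4318, 2.6031, 0.0]
||prox(x)||_1 = 4.4318 + 2.6031 + 0.0 = 7.0349


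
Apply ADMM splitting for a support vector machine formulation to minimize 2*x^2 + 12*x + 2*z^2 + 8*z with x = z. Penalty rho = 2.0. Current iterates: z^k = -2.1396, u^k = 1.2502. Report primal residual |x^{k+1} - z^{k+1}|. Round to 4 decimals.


ADMM iteration with rho = 2.0, z^k = -2.1396, u^k = 1.2502
Step 1: x-update.
Minimize 2*x^2 + 12*x + (2.0/2)*(x + 2.1396 + 1.2502)^2
FOC: (2*2 + 2.0)*x = -12 + 2.0*(-2.1396 - 1.2502)
x^{k+1} = -3.1299
Step 2: z-update.
Minimize 2*z^2 + 8*z + (2.0/2)*(-3.1299 - z + 1.2502)^2
FOC: (2*2 + 2.0)*z = -8 + 2.0*(-3.1299 + 1.2502)
z^{k+1} = -1.9599
Step 3: u-update.
u^{k+1} = 1.2502 - 3.1299 + 1.9599 = 0.0802
Step 4: Primal residual = |-3.1299 + 1.9599| = 1.17


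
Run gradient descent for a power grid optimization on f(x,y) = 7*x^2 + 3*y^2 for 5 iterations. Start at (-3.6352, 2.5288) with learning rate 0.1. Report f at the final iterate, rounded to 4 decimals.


Gradient descent on f(x,y) = 7*x^2 + 3*y^2.
Starting point: (-3.6352, 2.5288), alpha = 0.1
Step 1: grad_x = 2*7*-3.6352 = -50.8928, grad_y = 2*3*2.5288 = 15.1728
  x_1 = -3.6352 - 0.1*-50.8928 = 1.4541
  y_1 = 2.5288 - 0.1*15.1728 = 1.0115
Step 2: grad_x = 2*7*1.4541 = 20.3571, grad_y = 2*3*1.0115 = 6.0691
  x_2 = 1.4541 - 0.1*20.3571 = -0.5816
  y_2 = 1.0115 - 0.1*6.0691 = 0.4046
Step 3: grad_x = 2*7*-0.5816 = -8.1428, grad_y = 2*3*0.4046 = 2.4276
  x_3 = -0.5816 - 0.1*-8.1428 = 0.2327
  y_3 = 0.4046 - 0.1*2.4276 = 0.1618
Step 4: grad_x = 2*7*0.2327 = 3.2571, grad_y = 2*3*0.1618 = 0.9711
  x_4 = 0.2327 - 0.1*3.2571 = -0.0931
  y_4 = 0.1618 - 0.1*0.9711 = 0.0647
Step 5: grad_x = 2*7*-0.0931 = -1.3029, grad_y = 2*3*0.0647 = 0.3884
  x_5 = -0.0931 - 0.1*-1.3029 = 0.0372
  y_5 = 0.0647 - 0.1*0.3884 = 0.0259
f(0.0372, 0.0259) = 7*0.0372^2 + 3*0.0259^2 = 0.0117


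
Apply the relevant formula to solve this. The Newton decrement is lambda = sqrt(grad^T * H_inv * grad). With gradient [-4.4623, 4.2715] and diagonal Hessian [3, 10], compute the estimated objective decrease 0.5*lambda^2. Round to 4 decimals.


Step 1: H is diagonal, so H^(-1) * g = [-1.4874, 0.4272].
Step 2: g^T H^(-1) g = sum_i g_i^2 / H_ii
  = (-4.4623)^2/3 + (4.2715)^2/10
  = 6.6374 + 1.8246 = 8.4619
Step 3: Objective decrease = 0.5 * g^T H^(-1) g = 4.231


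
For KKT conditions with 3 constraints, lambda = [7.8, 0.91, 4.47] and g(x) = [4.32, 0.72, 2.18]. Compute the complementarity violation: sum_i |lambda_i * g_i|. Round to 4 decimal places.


KKT complementary slackness check:
lambda_1 * g_1 = 7.8 * 4.32 = 33.696
lambda_2 * g_2 = 0.91 * 0.72 = 0.6552
lambda_3 * g_3 = 4.47 * 2.18 = 9.7446
Total violation = 33.696 + 0.6552 + 9.7446 = 44.0958


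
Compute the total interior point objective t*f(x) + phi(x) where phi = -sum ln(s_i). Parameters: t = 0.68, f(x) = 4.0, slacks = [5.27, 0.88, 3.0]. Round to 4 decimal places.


Step 1: Compute log-barrier.
ln values: [1.662, -0.1278, 1.0986]
phi = -(1.662 - 0.1278 + 1.0986) = -2.6328
Step 2: Compute augmented objective.
t*f(x) = 0.68*4.0 = 2.72
Total = 2.72 - 2.6328 = 0.0872


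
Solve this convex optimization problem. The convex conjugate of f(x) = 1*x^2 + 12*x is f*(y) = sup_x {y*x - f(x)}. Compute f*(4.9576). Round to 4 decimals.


f*(y) = sup_x {y*x - a*x^2 - b*x} = sup_x {(y-b)*x - a*x^2}
FOC: (y - b) - 2a*x = 0 => x* = (y - b)/(2a)
x* = (4.9576 - 12)/(2*1) = -3.5212
f*(4.9576) = (y-b)^2/(4a) = (4.9576 - 12)^2/(4*1)
= 49.5954/4 = 12.3988


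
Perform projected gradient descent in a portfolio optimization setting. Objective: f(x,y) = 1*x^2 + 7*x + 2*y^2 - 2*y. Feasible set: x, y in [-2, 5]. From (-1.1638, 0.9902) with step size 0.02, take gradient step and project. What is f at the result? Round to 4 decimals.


Step 1: Compute gradient at (-1.1638, 0.9902).
grad_x = 2*1*-1.1638 + 7 = 4.6724
grad_y = 2*2*0.9902 - 2 = 1.9608
Step 2: Gradient step.
x_raw = -1.1638 - 0.02*4.6724 = -1.2572
y_raw = 0.9902 - 0.02*1.9608 = 0.951
Step 3: Project onto [-2, 5].
x_proj = clip(-1.2572) = -1.2572
y_proj = clip(0.951) = 0.951
Step 4: Evaluate f.
f(-1.2572, 0.951) = -7.3133


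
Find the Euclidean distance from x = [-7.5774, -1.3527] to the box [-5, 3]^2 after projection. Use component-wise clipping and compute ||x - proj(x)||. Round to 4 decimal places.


Project each component onto [-5, 3].
clip(-7.5774) = -5.0, clip(-1.3527) = -1.3527
Projection = [-5.0, -1.3527]
Squared diffs: [6.643, 0.0]
Distance = sqrt(6.643) = 2.5774


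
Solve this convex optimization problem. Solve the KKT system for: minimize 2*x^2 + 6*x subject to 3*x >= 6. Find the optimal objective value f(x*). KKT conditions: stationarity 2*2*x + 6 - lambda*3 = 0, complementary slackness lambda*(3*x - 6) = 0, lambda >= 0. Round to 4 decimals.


Step 1: Try lambda = 0 (constraint inactive).
x_unc = -6/(2*2) = -1.5
Check: 3*-1.5 = -4.5 < 6 -- violated!
Step 2: Constraint must be active: 3*x = 6
x* = 6/3 = 2.0
lambda = (2*2*2.0 + 6)/3 = 4.6667
Step 3: Compute optimal value.
f(x*) = 2*2.0^2 + 6*2.0 = 20.0


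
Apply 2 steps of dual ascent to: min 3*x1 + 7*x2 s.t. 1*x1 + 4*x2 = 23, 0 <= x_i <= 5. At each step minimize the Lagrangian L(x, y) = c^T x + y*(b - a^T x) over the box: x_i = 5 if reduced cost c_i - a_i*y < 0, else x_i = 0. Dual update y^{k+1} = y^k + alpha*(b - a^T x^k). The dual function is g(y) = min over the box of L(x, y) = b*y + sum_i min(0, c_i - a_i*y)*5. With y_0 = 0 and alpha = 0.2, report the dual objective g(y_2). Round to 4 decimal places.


Dual ascent for LP: min 3*x1 + 7*x2, 1*x1 + 4*x2 = 23, 0 <= x_i <= 5
Step 1: y^k = 0.0, reduced costs: (3.0, 7.0)
  x^k = (0.0, 0.0), subgradient = b - a^T x = 23.0
  y^{k+1} = 0.0 + 0.2*23.0 = 4.6
Step 2: y^k = 4.6, reduced costs: (-1.6, -11.4)
  x^k = (5.0, 5.0), subgradient = b - a^T x = -2.0
  y^{k+1} = 4.6 + 0.2*-2.0 = 4.2
Dual objective at y_2 = 4.2: reduced costs (-1.2, -9.8), box minimizer x = (5.0, 5.0)
g(y_2) = b*y + (c1 - a1*y)*x1 + (c2 - a2*y)*x2 = 23*4.2 + (-1.2)*5.0 + (-9.8)*5.0 = 96.6 - 6.0 - 49.0 = 41.6


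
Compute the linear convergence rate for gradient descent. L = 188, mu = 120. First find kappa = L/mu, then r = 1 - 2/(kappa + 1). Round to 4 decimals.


Step 1: Compute the condition number.
kappa = L/mu = 188/120 = 1.5667
Step 2: Compute the convergence rate.
r = 1 - 2/(kappa + 1) = 1 - 2*mu/(L + mu) = (L - mu)/(L + mu) = 68/308 = 0.2208


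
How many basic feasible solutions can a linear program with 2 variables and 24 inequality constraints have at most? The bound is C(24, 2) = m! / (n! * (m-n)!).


Each vertex corresponds to some choice of n active constraints out of m, so the number of vertices is at most C(m, n) = m! / (n!(m-n)!).
m = 24, n = 2
Numerator: 24 * 23
Denominator: 2! = 2
C(24, 2) = 276


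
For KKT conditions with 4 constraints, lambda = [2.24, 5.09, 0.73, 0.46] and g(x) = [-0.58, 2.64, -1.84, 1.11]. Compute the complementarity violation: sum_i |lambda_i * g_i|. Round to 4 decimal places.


KKT complementary slackness check:
lambda_1 * g_1 = 2.24 * -0.58 = -1.2992
lambda_2 * g_2 = 5.09 * 2.64 = 13.4376
lambda_3 * g_3 = 0.73 * -1.84 = -1.3432
lambda_4 * g_4 = 0.46 * 1.11 = 0.5106
Total violation = 1.2992 + 13.4376 + 1.3432 + 0.5106 = 16.5906


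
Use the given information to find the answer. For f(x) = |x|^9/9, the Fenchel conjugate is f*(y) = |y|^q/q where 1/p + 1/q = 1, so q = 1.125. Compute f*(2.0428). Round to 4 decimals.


The conjugate exponent q satisfies 1/p + 1/q = 1.
p = 9, so q = 9/(9 - 1) = 1.125
|y|^q = 2.0428^1.125 = 2.2336
f*(2.0428) = 2.2336 / 1.125 = 1.9854


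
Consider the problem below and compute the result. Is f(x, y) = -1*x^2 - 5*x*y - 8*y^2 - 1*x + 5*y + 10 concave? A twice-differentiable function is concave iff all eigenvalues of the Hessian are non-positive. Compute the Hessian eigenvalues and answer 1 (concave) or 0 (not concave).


The Hessian of f(x,y) = -1*x^2 - 5*x*y - 8*y^2 - 1*x + 5*y + 10 is:
H = [[-2, -5], [-5, -16]]
Trace = -2 - 16 = -18
Determinant = -2*-16 - (-5)^2 = 7
Discriminant = (-18)^2 - 4*7 = 296.0
Eigenvalues: lambda_1 = -17.6023, lambda_2 = -0.3977
The function is concave.

1


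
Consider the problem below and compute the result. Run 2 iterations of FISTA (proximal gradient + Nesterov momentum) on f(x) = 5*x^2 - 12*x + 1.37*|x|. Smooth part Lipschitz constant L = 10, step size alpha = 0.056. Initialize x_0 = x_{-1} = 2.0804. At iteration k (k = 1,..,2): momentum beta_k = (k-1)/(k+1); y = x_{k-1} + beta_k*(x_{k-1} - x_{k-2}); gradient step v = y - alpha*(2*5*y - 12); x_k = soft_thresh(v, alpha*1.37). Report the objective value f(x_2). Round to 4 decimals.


FISTA on f(x) = 5*x^2 - 12*x + 1.37*|x|
L = 10, alpha = 0.056
Iteration 1: beta = 0.0, y = 2.0804 + 0.0*(2.0804 - 2.0804) = 2.0804
  grad(y) = 8.804, v = y - alpha*grad = 1.5874
  prox(v) = soft_thresh(1.5874, 0.0767) = 1.5107
Iteration 2: beta = 0.3333, y = 1.5107 + 0.3333*(1.5107 - 2.0804) = 1.3207
  grad(y) = 1.2074, v = y - alpha*grad = 1.2531
  prox(v) = soft_thresh(1.2531, 0.0767) = 1.1764
f(x_2) = 5*1.1764^2 - 12*1.1764 + 1.37*|1.1764| = -5.5855
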